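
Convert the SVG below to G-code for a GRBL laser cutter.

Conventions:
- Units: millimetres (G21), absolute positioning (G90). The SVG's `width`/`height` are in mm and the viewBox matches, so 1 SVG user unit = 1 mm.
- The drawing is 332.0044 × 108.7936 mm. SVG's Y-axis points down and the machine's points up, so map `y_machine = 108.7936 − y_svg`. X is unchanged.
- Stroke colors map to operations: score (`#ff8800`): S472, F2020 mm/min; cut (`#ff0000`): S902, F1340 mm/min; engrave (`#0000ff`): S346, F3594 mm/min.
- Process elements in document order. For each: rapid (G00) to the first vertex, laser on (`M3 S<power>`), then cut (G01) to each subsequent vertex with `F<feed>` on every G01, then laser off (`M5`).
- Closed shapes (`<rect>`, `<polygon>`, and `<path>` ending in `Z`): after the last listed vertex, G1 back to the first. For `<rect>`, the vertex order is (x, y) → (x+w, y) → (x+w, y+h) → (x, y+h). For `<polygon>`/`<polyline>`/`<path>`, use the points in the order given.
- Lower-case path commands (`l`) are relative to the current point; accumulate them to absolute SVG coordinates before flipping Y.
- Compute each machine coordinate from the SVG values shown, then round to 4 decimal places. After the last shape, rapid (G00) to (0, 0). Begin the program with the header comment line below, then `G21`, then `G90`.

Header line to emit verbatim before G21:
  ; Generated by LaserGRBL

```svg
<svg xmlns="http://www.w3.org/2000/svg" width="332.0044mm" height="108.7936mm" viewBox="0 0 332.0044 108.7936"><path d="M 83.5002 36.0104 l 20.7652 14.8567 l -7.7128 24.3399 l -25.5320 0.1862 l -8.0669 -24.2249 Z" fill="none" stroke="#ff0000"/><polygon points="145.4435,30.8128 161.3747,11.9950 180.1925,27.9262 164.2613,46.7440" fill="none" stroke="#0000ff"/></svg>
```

; Generated by LaserGRBL
G21
G90
G00 X83.5002 Y72.7832
M3 S902
G01 X104.2654 Y57.9265 F1340
G01 X96.5526 Y33.5866 F1340
G01 X71.0206 Y33.4004 F1340
G01 X62.9537 Y57.6253 F1340
G01 X83.5002 Y72.7832 F1340
M5
G00 X145.4435 Y77.9808
M3 S346
G01 X161.3747 Y96.7986 F3594
G01 X180.1925 Y80.8674 F3594
G01 X164.2613 Y62.0496 F3594
G01 X145.4435 Y77.9808 F3594
M5
G00 X0.0000 Y0.0000

Since the viewBox matches the mm dimensions, user units are millimetres directly. The only transform is the Y-flip y_m = 108.7936 − y_svg.

Shape 1 is a regular polygon drawn with `<path>`. Its stroke #ff0000 means cut at S902, F1340. After flipping Y the toolpath is (83.5002,72.7832) → (104.2654,57.9265) → (96.5526,33.5866) → (71.0206,33.4004) → (62.9537,57.6253) → (83.5002,72.7832), returning to the start.

Shape 2 is a regular polygon drawn with `<polygon>`. Its stroke #0000ff means engrave at S346, F3594. After flipping Y the toolpath is (145.4435,77.9808) → (161.3747,96.7986) → (180.1925,80.8674) → (164.2613,62.0496) → (145.4435,77.9808), returning to the start.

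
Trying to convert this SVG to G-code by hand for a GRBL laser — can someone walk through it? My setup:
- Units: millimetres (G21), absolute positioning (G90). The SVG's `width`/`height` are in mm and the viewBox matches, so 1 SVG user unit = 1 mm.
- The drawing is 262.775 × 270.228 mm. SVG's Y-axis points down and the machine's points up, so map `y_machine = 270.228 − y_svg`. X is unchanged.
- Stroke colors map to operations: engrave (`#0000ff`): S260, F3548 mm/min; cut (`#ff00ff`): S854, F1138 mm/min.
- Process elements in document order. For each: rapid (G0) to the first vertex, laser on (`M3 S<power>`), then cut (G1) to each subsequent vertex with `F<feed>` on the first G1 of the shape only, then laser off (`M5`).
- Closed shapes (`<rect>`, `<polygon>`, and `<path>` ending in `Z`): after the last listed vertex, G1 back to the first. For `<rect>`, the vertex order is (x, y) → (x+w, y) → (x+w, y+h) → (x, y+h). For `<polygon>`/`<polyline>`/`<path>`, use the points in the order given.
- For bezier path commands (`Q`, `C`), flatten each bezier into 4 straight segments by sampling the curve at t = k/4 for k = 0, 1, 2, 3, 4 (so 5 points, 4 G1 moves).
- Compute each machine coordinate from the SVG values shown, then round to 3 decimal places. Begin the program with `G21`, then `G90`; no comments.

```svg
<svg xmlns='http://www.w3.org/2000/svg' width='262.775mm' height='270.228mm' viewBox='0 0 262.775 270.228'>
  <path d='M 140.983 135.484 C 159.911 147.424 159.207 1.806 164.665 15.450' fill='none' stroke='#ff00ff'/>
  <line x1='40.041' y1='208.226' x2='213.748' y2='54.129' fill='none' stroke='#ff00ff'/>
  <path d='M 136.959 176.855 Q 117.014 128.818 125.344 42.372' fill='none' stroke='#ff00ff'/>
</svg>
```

G21
G90
G0 X140.983 Y134.744
M3 S854
G1 X151.901 Y150.381 F1138
G1 X157.875 Y195.400
G1 X161.324 Y240.100
G1 X164.665 Y254.778
M5
G0 X40.041 Y62.002
M3 S854
G1 X213.748 Y216.099 F1138
M5
G0 X136.959 Y93.373
M3 S854
G1 X128.754 Y119.792 F1138
G1 X124.083 Y151.012
G1 X122.946 Y187.034
G1 X125.344 Y227.856
M5

Since the viewBox matches the mm dimensions, user units are millimetres directly. The only transform is the Y-flip y_m = 270.228 − y_svg.

Shape 1 is a cubic bezier drawn with `<path>`. Its stroke #ff00ff means cut at S854, F1138. After flipping Y the toolpath is (140.983,134.744) → (151.901,150.381) → (157.875,195.400) → (161.324,240.100) → (164.665,254.778).

Shape 2 is a line segment drawn with `<line>`. Its stroke #ff00ff means cut at S854, F1138. After flipping Y the toolpath is (40.041,62.002) → (213.748,216.099).

Shape 3 is a quadratic bezier drawn with `<path>`. Its stroke #ff00ff means cut at S854, F1138. After flipping Y the toolpath is (136.959,93.373) → (128.754,119.792) → (124.083,151.012) → (122.946,187.034) → (125.344,227.856).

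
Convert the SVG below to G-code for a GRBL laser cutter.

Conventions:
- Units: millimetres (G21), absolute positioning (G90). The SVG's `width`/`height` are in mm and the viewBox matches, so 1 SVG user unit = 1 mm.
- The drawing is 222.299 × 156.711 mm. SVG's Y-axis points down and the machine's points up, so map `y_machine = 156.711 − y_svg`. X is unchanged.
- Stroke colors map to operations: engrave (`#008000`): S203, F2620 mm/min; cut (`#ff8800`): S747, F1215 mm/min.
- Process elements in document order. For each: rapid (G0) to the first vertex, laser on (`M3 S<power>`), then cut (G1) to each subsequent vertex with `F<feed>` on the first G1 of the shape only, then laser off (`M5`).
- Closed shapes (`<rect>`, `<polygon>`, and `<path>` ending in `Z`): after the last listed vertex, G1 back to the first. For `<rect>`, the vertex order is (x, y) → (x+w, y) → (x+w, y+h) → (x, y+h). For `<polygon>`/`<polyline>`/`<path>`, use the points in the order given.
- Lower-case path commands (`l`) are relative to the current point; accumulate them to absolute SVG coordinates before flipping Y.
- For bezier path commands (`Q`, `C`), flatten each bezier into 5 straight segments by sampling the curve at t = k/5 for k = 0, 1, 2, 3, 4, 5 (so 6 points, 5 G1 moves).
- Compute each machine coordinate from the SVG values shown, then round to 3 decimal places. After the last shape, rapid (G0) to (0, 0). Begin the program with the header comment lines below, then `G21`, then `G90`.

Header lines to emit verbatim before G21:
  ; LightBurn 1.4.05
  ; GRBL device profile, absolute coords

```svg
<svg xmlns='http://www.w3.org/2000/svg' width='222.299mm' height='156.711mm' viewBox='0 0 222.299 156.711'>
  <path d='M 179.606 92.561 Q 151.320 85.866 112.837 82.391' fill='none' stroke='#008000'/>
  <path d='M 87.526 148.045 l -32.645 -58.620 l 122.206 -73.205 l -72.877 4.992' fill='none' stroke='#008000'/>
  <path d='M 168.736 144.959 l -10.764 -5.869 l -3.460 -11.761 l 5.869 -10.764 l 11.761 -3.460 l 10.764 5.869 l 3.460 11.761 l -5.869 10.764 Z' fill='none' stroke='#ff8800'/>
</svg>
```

1 u = 1 mm; y_m = 156.711 − y.

[1] `<path>` quadratic bezier, #008000→engrave S203 F2620: (179.606,64.150) → (167.884,66.699) → (155.346,68.991) → (141.992,71.025) → (127.822,72.801) → (112.837,74.320)

[2] `<path>` open polyline, #008000→engrave S203 F2620: (87.526,8.666) → (54.881,67.286) → (177.087,140.491) → (104.210,135.499)

[3] `<path>` regular polygon, #ff8800→cut S747 F1215: (168.736,11.752) → (157.972,17.621) → (154.512,29.382) → (160.381,40.146) → (172.142,43.606) → (182.906,37.737) → (186.366,25.976) → (180.497,15.212) → (168.736,11.752) (closed)

; LightBurn 1.4.05
; GRBL device profile, absolute coords
G21
G90
G0 X179.606 Y64.150
M3 S203
G1 X167.884 Y66.699 F2620
G1 X155.346 Y68.991
G1 X141.992 Y71.025
G1 X127.822 Y72.801
G1 X112.837 Y74.320
M5
G0 X87.526 Y8.666
M3 S203
G1 X54.881 Y67.286 F2620
G1 X177.087 Y140.491
G1 X104.210 Y135.499
M5
G0 X168.736 Y11.752
M3 S747
G1 X157.972 Y17.621 F1215
G1 X154.512 Y29.382
G1 X160.381 Y40.146
G1 X172.142 Y43.606
G1 X182.906 Y37.737
G1 X186.366 Y25.976
G1 X180.497 Y15.212
G1 X168.736 Y11.752
M5
G0 X0.000 Y0.000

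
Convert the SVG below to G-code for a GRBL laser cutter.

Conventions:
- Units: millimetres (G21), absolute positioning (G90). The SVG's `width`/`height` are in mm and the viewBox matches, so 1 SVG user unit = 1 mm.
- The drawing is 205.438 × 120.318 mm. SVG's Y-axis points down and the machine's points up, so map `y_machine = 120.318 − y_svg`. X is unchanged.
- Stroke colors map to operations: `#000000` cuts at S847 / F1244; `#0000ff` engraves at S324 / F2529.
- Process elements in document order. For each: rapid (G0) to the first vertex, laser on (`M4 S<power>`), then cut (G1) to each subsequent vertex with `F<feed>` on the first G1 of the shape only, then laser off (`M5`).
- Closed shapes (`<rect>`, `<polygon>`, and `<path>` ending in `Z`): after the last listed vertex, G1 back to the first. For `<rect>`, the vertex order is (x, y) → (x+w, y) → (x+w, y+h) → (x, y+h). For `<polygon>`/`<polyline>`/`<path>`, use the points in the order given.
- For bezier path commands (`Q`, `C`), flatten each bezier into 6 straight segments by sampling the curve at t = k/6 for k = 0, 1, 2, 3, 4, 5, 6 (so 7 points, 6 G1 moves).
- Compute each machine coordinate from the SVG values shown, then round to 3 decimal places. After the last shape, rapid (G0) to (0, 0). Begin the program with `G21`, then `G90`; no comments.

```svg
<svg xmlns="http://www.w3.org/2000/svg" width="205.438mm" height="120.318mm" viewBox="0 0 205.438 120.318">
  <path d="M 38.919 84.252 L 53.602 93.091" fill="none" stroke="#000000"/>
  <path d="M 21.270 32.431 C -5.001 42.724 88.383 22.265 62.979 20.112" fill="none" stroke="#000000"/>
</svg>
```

G21
G90
G0 X38.919 Y36.066
M4 S847
G1 X53.602 Y27.227 F1244
M5
G0 X21.270 Y87.887
M4 S847
G1 X17.002 Y85.076 F1244
G1 X26.053 Y86.028
G1 X41.799 Y89.379
G1 X57.618 Y93.768
G1 X66.886 Y97.831
G1 X62.979 Y100.206
M5
G0 X0.000 Y0.000

1 u = 1 mm; y_m = 120.318 − y.

[1] `<path>` line segment, #000000→cut S847 F1244: (38.919,36.066) → (53.602,27.227)

[2] `<path>` cubic bezier, #000000→cut S847 F1244: (21.270,87.887) → (17.002,85.076) → (26.053,86.028) → (41.799,89.379) → (57.618,93.768) → (66.886,97.831) → (62.979,100.206)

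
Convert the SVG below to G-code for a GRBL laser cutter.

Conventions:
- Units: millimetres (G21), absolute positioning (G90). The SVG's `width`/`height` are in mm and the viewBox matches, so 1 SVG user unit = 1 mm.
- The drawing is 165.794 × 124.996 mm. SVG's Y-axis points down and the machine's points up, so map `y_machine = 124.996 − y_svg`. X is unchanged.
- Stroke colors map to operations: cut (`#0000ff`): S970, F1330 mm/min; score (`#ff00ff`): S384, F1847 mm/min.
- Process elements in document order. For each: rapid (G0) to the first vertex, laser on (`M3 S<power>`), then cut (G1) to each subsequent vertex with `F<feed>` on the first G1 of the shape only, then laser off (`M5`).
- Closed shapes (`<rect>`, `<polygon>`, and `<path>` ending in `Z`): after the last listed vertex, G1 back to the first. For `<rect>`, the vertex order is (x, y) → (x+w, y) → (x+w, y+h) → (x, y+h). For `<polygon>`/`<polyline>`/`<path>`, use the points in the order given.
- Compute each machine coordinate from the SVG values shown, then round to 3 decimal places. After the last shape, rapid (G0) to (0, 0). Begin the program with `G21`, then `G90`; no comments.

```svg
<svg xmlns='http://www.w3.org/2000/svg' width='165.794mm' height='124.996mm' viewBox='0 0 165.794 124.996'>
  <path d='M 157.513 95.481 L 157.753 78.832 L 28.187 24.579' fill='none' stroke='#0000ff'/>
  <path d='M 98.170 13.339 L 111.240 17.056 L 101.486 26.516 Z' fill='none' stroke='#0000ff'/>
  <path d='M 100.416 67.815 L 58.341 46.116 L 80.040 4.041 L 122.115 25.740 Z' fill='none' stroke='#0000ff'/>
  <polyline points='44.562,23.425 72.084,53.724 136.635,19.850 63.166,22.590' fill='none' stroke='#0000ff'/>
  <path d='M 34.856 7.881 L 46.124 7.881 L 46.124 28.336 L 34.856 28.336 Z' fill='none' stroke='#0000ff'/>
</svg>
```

viewBox `0 0 165.794 124.996` with mm width/height → 1 unit = 1 mm. Flip: y_m = 124.996 − y_svg.

**Shape 1** — `<path>` open polyline, stroke `#0000ff` → cut (S970, F1330). Machine vertices: (157.513,29.515) → (157.753,46.164) → (28.187,100.417). Open path.

**Shape 2** — `<path>` regular polygon, stroke `#0000ff` → cut (S970, F1330). Machine vertices: (98.170,111.657) → (111.240,107.940) → (101.486,98.480) → (98.170,111.657). Closed: final G1 returns to the first vertex.

**Shape 3** — `<path>` regular polygon, stroke `#0000ff` → cut (S970, F1330). Machine vertices: (100.416,57.181) → (58.341,78.880) → (80.040,120.955) → (122.115,99.256) → (100.416,57.181). Closed: final G1 returns to the first vertex.

**Shape 4** — `<polyline>` open polyline, stroke `#0000ff` → cut (S970, F1330). Machine vertices: (44.562,101.571) → (72.084,71.272) → (136.635,105.146) → (63.166,102.406). Open path.

**Shape 5** — `<path>` rectangle, stroke `#0000ff` → cut (S970, F1330). Machine vertices: (34.856,117.115) → (46.124,117.115) → (46.124,96.660) → (34.856,96.660) → (34.856,117.115). Closed: final G1 returns to the first vertex.

G21
G90
G0 X157.513 Y29.515
M3 S970
G1 X157.753 Y46.164 F1330
G1 X28.187 Y100.417
M5
G0 X98.170 Y111.657
M3 S970
G1 X111.240 Y107.940 F1330
G1 X101.486 Y98.480
G1 X98.170 Y111.657
M5
G0 X100.416 Y57.181
M3 S970
G1 X58.341 Y78.880 F1330
G1 X80.040 Y120.955
G1 X122.115 Y99.256
G1 X100.416 Y57.181
M5
G0 X44.562 Y101.571
M3 S970
G1 X72.084 Y71.272 F1330
G1 X136.635 Y105.146
G1 X63.166 Y102.406
M5
G0 X34.856 Y117.115
M3 S970
G1 X46.124 Y117.115 F1330
G1 X46.124 Y96.660
G1 X34.856 Y96.660
G1 X34.856 Y117.115
M5
G0 X0.000 Y0.000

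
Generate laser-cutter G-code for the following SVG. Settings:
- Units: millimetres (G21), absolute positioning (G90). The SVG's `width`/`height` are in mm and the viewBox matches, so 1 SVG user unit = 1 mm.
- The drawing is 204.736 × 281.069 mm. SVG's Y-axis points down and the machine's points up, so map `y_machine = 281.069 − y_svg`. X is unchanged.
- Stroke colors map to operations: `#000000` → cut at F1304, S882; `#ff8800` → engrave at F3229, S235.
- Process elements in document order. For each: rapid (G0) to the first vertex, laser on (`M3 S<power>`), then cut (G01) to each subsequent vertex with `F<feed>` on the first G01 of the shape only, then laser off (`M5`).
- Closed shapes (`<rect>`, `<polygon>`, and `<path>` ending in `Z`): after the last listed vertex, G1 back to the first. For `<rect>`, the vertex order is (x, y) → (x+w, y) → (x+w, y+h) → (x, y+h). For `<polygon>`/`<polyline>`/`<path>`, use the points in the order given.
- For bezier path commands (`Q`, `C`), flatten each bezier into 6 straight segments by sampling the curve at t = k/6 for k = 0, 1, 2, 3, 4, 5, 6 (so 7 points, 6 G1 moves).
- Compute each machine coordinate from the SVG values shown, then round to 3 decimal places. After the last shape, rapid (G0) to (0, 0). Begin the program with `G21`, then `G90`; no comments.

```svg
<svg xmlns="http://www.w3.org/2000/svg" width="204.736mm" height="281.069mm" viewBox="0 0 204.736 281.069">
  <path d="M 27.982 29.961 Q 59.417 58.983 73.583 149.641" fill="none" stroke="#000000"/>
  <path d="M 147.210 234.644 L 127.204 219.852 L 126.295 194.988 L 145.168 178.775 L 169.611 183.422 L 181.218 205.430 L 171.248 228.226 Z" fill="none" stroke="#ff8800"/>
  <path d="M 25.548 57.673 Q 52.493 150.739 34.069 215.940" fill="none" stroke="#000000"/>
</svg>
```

Since the viewBox matches the mm dimensions, user units are millimetres directly. The only transform is the Y-flip y_m = 281.069 − y_svg.

Shape 1 is a quadratic bezier drawn with `<path>`. Its stroke #000000 means cut at S882, F1304. After flipping Y the toolpath is (27.982,251.108) → (37.981,239.722) → (47.020,224.912) → (55.100,206.677) → (62.220,185.018) → (68.381,159.935) → (73.583,131.428).

Shape 2 is a regular polygon drawn with `<path>`. Its stroke #ff8800 means engrave at S235, F3229. After flipping Y the toolpath is (147.210,46.425) → (127.204,61.217) → (126.295,86.081) → (145.168,102.294) → (169.611,97.647) → (181.218,75.639) → (171.248,52.843) → (147.210,46.425), returning to the start.

Shape 3 is a quadratic bezier drawn with `<path>`. Its stroke #000000 means cut at S882, F1304. After flipping Y the toolpath is (25.548,223.396) → (33.269,193.148) → (38.470,164.448) → (41.151,137.296) → (41.311,111.692) → (38.950,87.637) → (34.069,65.129).

G21
G90
G0 X27.982 Y251.108
M3 S882
G01 X37.981 Y239.722 F1304
G01 X47.020 Y224.912
G01 X55.100 Y206.677
G01 X62.220 Y185.018
G01 X68.381 Y159.935
G01 X73.583 Y131.428
M5
G0 X147.210 Y46.425
M3 S235
G01 X127.204 Y61.217 F3229
G01 X126.295 Y86.081
G01 X145.168 Y102.294
G01 X169.611 Y97.647
G01 X181.218 Y75.639
G01 X171.248 Y52.843
G01 X147.210 Y46.425
M5
G0 X25.548 Y223.396
M3 S882
G01 X33.269 Y193.148 F1304
G01 X38.470 Y164.448
G01 X41.151 Y137.296
G01 X41.311 Y111.692
G01 X38.950 Y87.637
G01 X34.069 Y65.129
M5
G0 X0.000 Y0.000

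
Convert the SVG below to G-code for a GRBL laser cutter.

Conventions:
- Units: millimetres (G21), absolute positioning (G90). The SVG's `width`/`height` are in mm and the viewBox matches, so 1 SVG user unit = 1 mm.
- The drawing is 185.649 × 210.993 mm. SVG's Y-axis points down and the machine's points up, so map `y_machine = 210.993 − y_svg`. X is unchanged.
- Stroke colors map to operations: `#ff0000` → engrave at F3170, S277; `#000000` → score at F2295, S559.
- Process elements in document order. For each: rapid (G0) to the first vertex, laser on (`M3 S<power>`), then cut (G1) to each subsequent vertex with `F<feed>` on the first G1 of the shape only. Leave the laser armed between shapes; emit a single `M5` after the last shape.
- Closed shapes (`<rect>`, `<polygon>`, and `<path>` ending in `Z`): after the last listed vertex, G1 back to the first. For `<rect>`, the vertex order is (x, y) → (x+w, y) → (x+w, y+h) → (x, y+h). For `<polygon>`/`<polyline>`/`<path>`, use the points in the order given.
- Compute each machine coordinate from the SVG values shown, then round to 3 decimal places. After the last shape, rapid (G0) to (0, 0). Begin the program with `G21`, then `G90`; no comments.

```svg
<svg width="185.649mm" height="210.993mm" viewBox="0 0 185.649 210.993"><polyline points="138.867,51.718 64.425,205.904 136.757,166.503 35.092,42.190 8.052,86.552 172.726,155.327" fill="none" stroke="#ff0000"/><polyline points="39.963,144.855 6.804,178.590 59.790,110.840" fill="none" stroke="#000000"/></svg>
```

G21
G90
G0 X138.867 Y159.275
M3 S277
G1 X64.425 Y5.089 F3170
G1 X136.757 Y44.490
G1 X35.092 Y168.803
G1 X8.052 Y124.441
G1 X172.726 Y55.666
G0 X39.963 Y66.138
M3 S559
G1 X6.804 Y32.403 F2295
G1 X59.790 Y100.153
M5
G0 X0.000 Y0.000

Since the viewBox matches the mm dimensions, user units are millimetres directly. The only transform is the Y-flip y_m = 210.993 − y_svg.

Shape 1 is a open polyline drawn with `<polyline>`. Its stroke #ff0000 means engrave at S277, F3170. After flipping Y the toolpath is (138.867,159.275) → (64.425,5.089) → (136.757,44.490) → (35.092,168.803) → (8.052,124.441) → (172.726,55.666).

Shape 2 is a open polyline drawn with `<polyline>`. Its stroke #000000 means score at S559, F2295. After flipping Y the toolpath is (39.963,66.138) → (6.804,32.403) → (59.790,100.153).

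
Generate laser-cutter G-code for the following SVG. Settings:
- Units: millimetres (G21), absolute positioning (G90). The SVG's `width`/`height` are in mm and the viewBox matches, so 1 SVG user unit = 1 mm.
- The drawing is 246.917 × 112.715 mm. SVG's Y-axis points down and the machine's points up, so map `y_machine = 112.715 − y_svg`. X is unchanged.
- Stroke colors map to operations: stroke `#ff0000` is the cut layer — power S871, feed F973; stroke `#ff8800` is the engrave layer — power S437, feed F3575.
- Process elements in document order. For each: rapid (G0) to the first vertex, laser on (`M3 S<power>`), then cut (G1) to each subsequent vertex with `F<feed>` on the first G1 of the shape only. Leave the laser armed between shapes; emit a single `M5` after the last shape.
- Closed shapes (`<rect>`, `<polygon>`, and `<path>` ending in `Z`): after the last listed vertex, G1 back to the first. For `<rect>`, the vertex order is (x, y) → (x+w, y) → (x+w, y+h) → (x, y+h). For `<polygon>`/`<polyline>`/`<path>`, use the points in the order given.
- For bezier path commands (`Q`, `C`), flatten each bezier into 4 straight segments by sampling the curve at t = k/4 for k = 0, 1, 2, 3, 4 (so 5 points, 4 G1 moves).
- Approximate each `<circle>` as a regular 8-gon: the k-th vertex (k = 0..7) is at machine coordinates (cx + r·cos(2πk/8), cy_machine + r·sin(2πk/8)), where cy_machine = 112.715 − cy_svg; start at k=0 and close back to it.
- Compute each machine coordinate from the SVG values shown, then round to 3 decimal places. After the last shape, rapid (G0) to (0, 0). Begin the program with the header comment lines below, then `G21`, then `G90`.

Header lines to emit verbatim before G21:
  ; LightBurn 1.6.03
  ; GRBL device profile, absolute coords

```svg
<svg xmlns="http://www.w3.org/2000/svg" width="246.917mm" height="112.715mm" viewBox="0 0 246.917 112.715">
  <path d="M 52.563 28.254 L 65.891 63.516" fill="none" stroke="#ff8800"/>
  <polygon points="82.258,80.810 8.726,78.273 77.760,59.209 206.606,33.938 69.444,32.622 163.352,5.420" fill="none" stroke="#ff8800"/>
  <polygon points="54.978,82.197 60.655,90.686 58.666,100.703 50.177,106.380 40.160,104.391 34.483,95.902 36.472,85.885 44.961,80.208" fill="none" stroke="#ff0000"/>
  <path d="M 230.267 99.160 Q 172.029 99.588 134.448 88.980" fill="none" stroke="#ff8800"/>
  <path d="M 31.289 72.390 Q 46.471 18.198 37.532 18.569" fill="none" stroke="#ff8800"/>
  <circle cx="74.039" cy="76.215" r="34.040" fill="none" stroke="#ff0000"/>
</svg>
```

; LightBurn 1.6.03
; GRBL device profile, absolute coords
G21
G90
G0 X52.563 Y84.461
M3 S437
G1 X65.891 Y49.199 F3575
G0 X82.258 Y31.905
M3 S437
G1 X8.726 Y34.442 F3575
G1 X77.760 Y53.506
G1 X206.606 Y78.777
G1 X69.444 Y80.093
G1 X163.352 Y107.295
G1 X82.258 Y31.905
G0 X54.978 Y30.518
M3 S871
G1 X60.655 Y22.029 F973
G1 X58.666 Y12.012
G1 X50.177 Y6.335
G1 X40.160 Y8.324
G1 X34.483 Y16.813
G1 X36.472 Y26.830
G1 X44.961 Y32.507
G1 X54.978 Y30.518
G0 X230.267 Y13.555
M3 S437
G1 X202.439 Y14.031 F3575
G1 X177.193 Y15.886
G1 X154.530 Y19.121
G1 X134.448 Y23.735
G0 X31.289 Y40.325
M3 S437
G1 X37.372 Y64.011 F3575
G1 X40.441 Y80.876
G1 X40.494 Y90.921
G1 X37.532 Y94.146
G0 X108.079 Y36.500
M3 S871
G1 X98.109 Y60.570 F973
G1 X74.039 Y70.540
G1 X49.969 Y60.570
G1 X39.999 Y36.500
G1 X49.969 Y12.430
G1 X74.039 Y2.460
G1 X98.109 Y12.430
G1 X108.079 Y36.500
M5
G0 X0.000 Y0.000

Since the viewBox matches the mm dimensions, user units are millimetres directly. The only transform is the Y-flip y_m = 112.715 − y_svg.

Shape 1 is a line segment drawn with `<path>`. Its stroke #ff8800 means engrave at S437, F3575. After flipping Y the toolpath is (52.563,84.461) → (65.891,49.199).

Shape 2 is a closed polygon drawn with `<polygon>`. Its stroke #ff8800 means engrave at S437, F3575. After flipping Y the toolpath is (82.258,31.905) → (8.726,34.442) → (77.760,53.506) → (206.606,78.777) → (69.444,80.093) → (163.352,107.295) → (82.258,31.905), returning to the start.

Shape 3 is a regular polygon drawn with `<polygon>`. Its stroke #ff0000 means cut at S871, F973. After flipping Y the toolpath is (54.978,30.518) → (60.655,22.029) → (58.666,12.012) → (50.177,6.335) → (40.160,8.324) → (34.483,16.813) → (36.472,26.830) → (44.961,32.507) → (54.978,30.518), returning to the start.

Shape 4 is a quadratic bezier drawn with `<path>`. Its stroke #ff8800 means engrave at S437, F3575. After flipping Y the toolpath is (230.267,13.555) → (202.439,14.031) → (177.193,15.886) → (154.530,19.121) → (134.448,23.735).

Shape 5 is a quadratic bezier drawn with `<path>`. Its stroke #ff8800 means engrave at S437, F3575. After flipping Y the toolpath is (31.289,40.325) → (37.372,64.011) → (40.441,80.876) → (40.494,90.921) → (37.532,94.146).

Shape 6 is a circle drawn with `<circle>`. Its stroke #ff0000 means cut at S871, F973. After flipping Y the toolpath is (108.079,36.500) → (98.109,60.570) → (74.039,70.540) → (49.969,60.570) → (39.999,36.500) → (49.969,12.430) → (74.039,2.460) → (98.109,12.430) → (108.079,36.500), returning to the start.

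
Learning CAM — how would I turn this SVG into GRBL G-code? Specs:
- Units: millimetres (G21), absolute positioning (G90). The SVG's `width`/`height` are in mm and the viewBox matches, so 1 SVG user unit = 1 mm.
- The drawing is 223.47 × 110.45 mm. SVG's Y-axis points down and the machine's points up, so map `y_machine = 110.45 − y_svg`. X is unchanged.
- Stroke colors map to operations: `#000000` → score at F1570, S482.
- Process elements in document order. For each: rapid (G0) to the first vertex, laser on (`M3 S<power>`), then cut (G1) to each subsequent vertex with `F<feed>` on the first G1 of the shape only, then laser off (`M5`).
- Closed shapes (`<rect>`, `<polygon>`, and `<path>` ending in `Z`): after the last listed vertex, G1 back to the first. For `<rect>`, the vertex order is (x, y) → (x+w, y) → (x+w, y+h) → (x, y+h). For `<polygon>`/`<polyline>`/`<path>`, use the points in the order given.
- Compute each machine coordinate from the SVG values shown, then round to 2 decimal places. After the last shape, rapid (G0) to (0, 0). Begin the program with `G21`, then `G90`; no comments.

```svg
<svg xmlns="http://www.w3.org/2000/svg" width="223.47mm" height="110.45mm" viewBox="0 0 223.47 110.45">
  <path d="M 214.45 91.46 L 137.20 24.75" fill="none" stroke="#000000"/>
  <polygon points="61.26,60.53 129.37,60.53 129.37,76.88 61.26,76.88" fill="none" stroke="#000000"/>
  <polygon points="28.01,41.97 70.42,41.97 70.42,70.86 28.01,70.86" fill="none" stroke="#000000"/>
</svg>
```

1 u = 1 mm; y_m = 110.45 − y.

[1] `<path>` line segment, #000000→score S482 F1570: (214.45,18.99) → (137.20,85.70)

[2] `<polygon>` rectangle, #000000→score S482 F1570: (61.26,49.92) → (129.37,49.92) → (129.37,33.57) → (61.26,33.57) → (61.26,49.92) (closed)

[3] `<polygon>` rectangle, #000000→score S482 F1570: (28.01,68.48) → (70.42,68.48) → (70.42,39.59) → (28.01,39.59) → (28.01,68.48) (closed)

G21
G90
G0 X214.45 Y18.99
M3 S482
G1 X137.20 Y85.70 F1570
M5
G0 X61.26 Y49.92
M3 S482
G1 X129.37 Y49.92 F1570
G1 X129.37 Y33.57
G1 X61.26 Y33.57
G1 X61.26 Y49.92
M5
G0 X28.01 Y68.48
M3 S482
G1 X70.42 Y68.48 F1570
G1 X70.42 Y39.59
G1 X28.01 Y39.59
G1 X28.01 Y68.48
M5
G0 X0.00 Y0.00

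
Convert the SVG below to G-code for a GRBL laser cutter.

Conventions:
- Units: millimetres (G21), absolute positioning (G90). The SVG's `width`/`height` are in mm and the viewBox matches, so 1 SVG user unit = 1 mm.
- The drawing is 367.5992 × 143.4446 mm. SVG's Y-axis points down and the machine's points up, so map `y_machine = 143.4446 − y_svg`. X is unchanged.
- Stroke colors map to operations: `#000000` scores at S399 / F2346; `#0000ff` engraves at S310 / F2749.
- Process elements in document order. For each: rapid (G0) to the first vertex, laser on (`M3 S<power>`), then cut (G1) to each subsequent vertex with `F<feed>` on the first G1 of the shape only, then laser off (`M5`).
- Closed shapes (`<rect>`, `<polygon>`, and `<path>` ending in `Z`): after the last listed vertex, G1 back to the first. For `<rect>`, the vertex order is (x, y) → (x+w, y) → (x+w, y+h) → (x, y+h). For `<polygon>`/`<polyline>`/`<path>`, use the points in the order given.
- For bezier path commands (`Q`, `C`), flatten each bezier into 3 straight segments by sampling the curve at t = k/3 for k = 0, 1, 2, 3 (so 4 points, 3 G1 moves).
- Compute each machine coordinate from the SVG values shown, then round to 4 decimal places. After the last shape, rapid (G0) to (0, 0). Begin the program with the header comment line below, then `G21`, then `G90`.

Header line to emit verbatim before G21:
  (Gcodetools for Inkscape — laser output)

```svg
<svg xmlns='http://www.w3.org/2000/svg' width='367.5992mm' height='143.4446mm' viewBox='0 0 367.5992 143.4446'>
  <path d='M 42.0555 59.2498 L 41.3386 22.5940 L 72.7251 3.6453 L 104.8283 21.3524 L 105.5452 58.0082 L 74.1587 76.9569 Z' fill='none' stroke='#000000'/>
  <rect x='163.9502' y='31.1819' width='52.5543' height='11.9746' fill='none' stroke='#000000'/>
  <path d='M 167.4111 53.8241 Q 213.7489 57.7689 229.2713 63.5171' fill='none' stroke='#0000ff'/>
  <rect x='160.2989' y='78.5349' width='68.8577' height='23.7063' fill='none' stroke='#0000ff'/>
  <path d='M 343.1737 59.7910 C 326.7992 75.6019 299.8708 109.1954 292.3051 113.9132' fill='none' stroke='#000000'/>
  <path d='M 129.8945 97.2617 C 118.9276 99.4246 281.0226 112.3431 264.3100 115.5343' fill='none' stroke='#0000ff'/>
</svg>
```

(Gcodetools for Inkscape — laser output)
G21
G90
G0 X42.0555 Y84.1948
M3 S399
G1 X41.3386 Y120.8506 F2346
G1 X72.7251 Y139.7993
G1 X104.8283 Y122.0922
G1 X105.5452 Y85.4364
G1 X74.1587 Y66.4877
G1 X42.0555 Y84.1948
M5
G0 X163.9502 Y112.2627
M3 S399
G1 X216.5045 Y112.2627 F2346
G1 X216.5045 Y100.2881
G1 X163.9502 Y100.2881
G1 X163.9502 Y112.2627
M5
G0 X167.4111 Y89.6205
M3 S310
G1 X194.8790 Y86.7903 F2749
G1 X215.4991 Y83.5593
G1 X229.2713 Y79.9275
M5
G0 X160.2989 Y64.9097
M3 S310
G1 X229.1566 Y64.9097 F2749
G1 X229.1566 Y41.2034
G1 X160.2989 Y41.2034
G1 X160.2989 Y64.9097
M5
G0 X343.1737 Y83.6536
M3 S399
G1 X324.3893 Y63.6433 F2346
G1 X305.2170 Y42.1463
G1 X292.3051 Y29.5314
M5
G0 X129.8945 Y46.1829
M3 S310
G1 X163.5827 Y41.1934 F2749
G1 X234.4523 Y33.5853
G1 X264.3100 Y27.9103
M5
G0 X0.0000 Y0.0000

1 u = 1 mm; y_m = 143.4446 − y.

[1] `<path>` regular polygon, #000000→score S399 F2346: (42.0555,84.1948) → (41.3386,120.8506) → (72.7251,139.7993) → (104.8283,122.0922) → (105.5452,85.4364) → (74.1587,66.4877) → (42.0555,84.1948) (closed)

[2] `<rect>` rectangle, #000000→score S399 F2346: (163.9502,112.2627) → (216.5045,112.2627) → (216.5045,100.2881) → (163.9502,100.2881) → (163.9502,112.2627) (closed)

[3] `<path>` quadratic bezier, #0000ff→engrave S310 F2749: (167.4111,89.6205) → (194.8790,86.7903) → (215.4991,83.5593) → (229.2713,79.9275)

[4] `<rect>` rectangle, #0000ff→engrave S310 F2749: (160.2989,64.9097) → (229.1566,64.9097) → (229.1566,41.2034) → (160.2989,41.2034) → (160.2989,64.9097) (closed)

[5] `<path>` cubic bezier, #000000→score S399 F2346: (343.1737,83.6536) → (324.3893,63.6433) → (305.2170,42.1463) → (292.3051,29.5314)

[6] `<path>` cubic bezier, #0000ff→engrave S310 F2749: (129.8945,46.1829) → (163.5827,41.1934) → (234.4523,33.5853) → (264.3100,27.9103)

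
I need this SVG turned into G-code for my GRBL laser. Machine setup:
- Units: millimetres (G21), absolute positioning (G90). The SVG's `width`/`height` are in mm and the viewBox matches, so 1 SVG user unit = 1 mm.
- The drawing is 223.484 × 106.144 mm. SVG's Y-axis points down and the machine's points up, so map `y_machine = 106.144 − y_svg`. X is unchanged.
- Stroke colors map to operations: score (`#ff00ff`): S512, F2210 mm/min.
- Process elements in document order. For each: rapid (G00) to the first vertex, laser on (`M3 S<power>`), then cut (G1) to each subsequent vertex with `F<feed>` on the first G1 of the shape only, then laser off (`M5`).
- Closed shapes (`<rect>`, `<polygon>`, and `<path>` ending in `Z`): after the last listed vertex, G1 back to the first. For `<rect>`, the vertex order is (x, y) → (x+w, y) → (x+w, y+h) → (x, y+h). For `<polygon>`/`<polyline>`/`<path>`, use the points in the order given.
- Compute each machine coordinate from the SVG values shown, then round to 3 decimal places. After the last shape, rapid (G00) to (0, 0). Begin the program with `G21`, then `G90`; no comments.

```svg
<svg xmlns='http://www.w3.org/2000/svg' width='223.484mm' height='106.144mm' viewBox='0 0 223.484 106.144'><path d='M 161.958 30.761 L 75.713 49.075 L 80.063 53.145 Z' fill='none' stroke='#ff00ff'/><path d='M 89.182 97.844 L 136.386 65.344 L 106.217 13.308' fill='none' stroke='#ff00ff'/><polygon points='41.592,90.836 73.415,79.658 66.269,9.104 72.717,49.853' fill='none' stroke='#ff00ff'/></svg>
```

G21
G90
G00 X161.958 Y75.383
M3 S512
G1 X75.713 Y57.069 F2210
G1 X80.063 Y52.999
G1 X161.958 Y75.383
M5
G00 X89.182 Y8.300
M3 S512
G1 X136.386 Y40.800 F2210
G1 X106.217 Y92.836
M5
G00 X41.592 Y15.308
M3 S512
G1 X73.415 Y26.486 F2210
G1 X66.269 Y97.040
G1 X72.717 Y56.291
G1 X41.592 Y15.308
M5
G00 X0.000 Y0.000

Since the viewBox matches the mm dimensions, user units are millimetres directly. The only transform is the Y-flip y_m = 106.144 − y_svg.

Shape 1 is a closed polygon drawn with `<path>`. Its stroke #ff00ff means score at S512, F2210. After flipping Y the toolpath is (161.958,75.383) → (75.713,57.069) → (80.063,52.999) → (161.958,75.383), returning to the start.

Shape 2 is a open polyline drawn with `<path>`. Its stroke #ff00ff means score at S512, F2210. After flipping Y the toolpath is (89.182,8.300) → (136.386,40.800) → (106.217,92.836).

Shape 3 is a closed polygon drawn with `<polygon>`. Its stroke #ff00ff means score at S512, F2210. After flipping Y the toolpath is (41.592,15.308) → (73.415,26.486) → (66.269,97.040) → (72.717,56.291) → (41.592,15.308), returning to the start.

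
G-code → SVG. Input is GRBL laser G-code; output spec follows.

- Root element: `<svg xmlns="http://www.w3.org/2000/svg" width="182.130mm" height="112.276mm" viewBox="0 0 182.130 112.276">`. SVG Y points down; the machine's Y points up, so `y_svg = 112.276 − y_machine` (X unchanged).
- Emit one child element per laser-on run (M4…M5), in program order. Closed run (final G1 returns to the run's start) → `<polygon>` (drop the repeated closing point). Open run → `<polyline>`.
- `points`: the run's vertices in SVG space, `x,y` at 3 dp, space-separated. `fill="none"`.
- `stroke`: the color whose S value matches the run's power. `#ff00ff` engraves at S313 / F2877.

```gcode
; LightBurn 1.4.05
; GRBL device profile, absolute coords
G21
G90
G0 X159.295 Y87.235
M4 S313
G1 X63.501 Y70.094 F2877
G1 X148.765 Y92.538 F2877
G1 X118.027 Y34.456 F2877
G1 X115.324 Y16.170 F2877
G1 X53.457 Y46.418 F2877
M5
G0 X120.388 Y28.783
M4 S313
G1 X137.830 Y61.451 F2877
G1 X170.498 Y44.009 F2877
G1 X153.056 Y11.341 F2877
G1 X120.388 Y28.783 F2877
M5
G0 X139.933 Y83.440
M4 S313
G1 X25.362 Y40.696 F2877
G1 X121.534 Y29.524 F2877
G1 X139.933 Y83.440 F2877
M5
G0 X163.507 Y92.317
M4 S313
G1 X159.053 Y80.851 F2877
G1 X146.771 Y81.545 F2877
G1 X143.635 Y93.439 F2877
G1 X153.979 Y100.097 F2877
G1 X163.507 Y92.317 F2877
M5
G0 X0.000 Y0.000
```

<svg xmlns="http://www.w3.org/2000/svg" width="182.130mm" height="112.276mm" viewBox="0 0 182.130 112.276">
  <polyline points="159.295,25.041 63.501,42.182 148.765,19.738 118.027,77.820 115.324,96.106 53.457,65.858" fill="none" stroke="#ff00ff"/>
  <polygon points="120.388,83.493 137.830,50.825 170.498,68.267 153.056,100.935" fill="none" stroke="#ff00ff"/>
  <polygon points="139.933,28.836 25.362,71.580 121.534,82.752" fill="none" stroke="#ff00ff"/>
  <polygon points="163.507,19.959 159.053,31.425 146.771,30.731 143.635,18.837 153.979,12.179" fill="none" stroke="#ff00ff"/>
</svg>

y_svg = 112.276 − y_m. Every run uses S313, so all elements get stroke `#ff00ff` (engrave).

[1] open run; points: 159.295,25.041 63.501,42.182 148.765,19.738 118.027,77.820 115.324,96.106 53.457,65.858

[2] closed run; points: 120.388,83.493 137.830,50.825 170.498,68.267 153.056,100.935

[3] closed run; points: 139.933,28.836 25.362,71.580 121.534,82.752

[4] closed run; points: 163.507,19.959 159.053,31.425 146.771,30.731 143.635,18.837 153.979,12.179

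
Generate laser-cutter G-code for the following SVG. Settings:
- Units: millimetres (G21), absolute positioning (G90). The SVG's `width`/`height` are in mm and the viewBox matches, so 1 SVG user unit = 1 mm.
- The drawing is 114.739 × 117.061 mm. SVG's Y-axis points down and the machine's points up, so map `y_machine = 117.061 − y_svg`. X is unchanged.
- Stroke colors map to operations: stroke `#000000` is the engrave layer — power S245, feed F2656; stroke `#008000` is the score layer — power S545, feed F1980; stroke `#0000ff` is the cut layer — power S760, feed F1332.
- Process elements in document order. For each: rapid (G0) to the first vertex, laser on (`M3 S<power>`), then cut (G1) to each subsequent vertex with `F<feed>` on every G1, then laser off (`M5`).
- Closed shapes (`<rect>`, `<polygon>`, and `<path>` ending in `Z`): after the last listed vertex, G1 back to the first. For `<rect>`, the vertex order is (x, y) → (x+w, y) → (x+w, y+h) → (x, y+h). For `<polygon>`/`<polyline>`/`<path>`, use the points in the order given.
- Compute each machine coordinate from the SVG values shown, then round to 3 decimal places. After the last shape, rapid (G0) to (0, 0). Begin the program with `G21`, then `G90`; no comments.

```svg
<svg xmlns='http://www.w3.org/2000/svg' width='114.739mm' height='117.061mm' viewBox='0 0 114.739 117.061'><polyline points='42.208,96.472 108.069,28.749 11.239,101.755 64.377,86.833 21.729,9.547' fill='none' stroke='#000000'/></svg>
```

Since the viewBox matches the mm dimensions, user units are millimetres directly. The only transform is the Y-flip y_m = 117.061 − y_svg.

Shape 1 is a open polyline drawn with `<polyline>`. Its stroke #000000 means engrave at S245, F2656. After flipping Y the toolpath is (42.208,20.589) → (108.069,88.312) → (11.239,15.306) → (64.377,30.228) → (21.729,107.514).

G21
G90
G0 X42.208 Y20.589
M3 S245
G1 X108.069 Y88.312 F2656
G1 X11.239 Y15.306 F2656
G1 X64.377 Y30.228 F2656
G1 X21.729 Y107.514 F2656
M5
G0 X0.000 Y0.000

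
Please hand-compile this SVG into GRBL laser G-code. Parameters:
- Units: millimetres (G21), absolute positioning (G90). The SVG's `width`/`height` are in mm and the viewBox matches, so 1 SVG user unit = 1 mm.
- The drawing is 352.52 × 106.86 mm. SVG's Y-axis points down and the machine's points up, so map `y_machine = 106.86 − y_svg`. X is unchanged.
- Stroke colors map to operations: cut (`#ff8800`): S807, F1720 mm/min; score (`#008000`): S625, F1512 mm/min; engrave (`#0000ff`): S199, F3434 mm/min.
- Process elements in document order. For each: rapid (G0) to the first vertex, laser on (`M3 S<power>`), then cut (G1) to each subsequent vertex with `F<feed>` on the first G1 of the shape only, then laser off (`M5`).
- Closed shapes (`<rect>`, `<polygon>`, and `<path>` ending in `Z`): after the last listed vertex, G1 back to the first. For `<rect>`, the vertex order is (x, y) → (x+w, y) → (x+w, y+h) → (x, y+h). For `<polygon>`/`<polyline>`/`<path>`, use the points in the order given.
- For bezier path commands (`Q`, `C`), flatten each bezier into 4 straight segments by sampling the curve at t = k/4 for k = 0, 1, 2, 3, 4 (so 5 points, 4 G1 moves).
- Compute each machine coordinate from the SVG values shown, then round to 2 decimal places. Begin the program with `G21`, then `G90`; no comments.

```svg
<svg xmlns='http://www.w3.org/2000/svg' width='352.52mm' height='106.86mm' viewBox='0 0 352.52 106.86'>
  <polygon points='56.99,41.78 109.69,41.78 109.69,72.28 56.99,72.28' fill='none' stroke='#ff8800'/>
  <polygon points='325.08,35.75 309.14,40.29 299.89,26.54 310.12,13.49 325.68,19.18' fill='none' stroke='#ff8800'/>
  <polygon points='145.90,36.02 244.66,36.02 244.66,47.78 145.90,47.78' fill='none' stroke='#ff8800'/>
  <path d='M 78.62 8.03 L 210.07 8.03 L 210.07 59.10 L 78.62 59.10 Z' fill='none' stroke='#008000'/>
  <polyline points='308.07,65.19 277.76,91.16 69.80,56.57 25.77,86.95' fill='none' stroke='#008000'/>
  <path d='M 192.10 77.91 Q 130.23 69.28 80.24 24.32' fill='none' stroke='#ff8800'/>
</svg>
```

G21
G90
G0 X56.99 Y65.08
M3 S807
G1 X109.69 Y65.08 F1720
G1 X109.69 Y34.58
G1 X56.99 Y34.58
G1 X56.99 Y65.08
M5
G0 X325.08 Y71.11
M3 S807
G1 X309.14 Y66.57 F1720
G1 X299.89 Y80.32
G1 X310.12 Y93.37
G1 X325.68 Y87.68
G1 X325.08 Y71.11
M5
G0 X145.90 Y70.84
M3 S807
G1 X244.66 Y70.84 F1720
G1 X244.66 Y59.08
G1 X145.90 Y59.08
G1 X145.90 Y70.84
M5
G0 X78.62 Y98.83
M3 S625
G1 X210.07 Y98.83 F1512
G1 X210.07 Y47.76
G1 X78.62 Y47.76
G1 X78.62 Y98.83
M5
G0 X308.07 Y41.67
M3 S625
G1 X277.76 Y15.70 F1512
G1 X69.80 Y50.29
G1 X25.77 Y19.91
M5
G0 X192.10 Y28.95
M3 S807
G1 X161.91 Y35.54 F1720
G1 X133.20 Y46.66
G1 X105.98 Y62.33
G1 X80.24 Y82.54
M5

viewBox `0 0 352.52 106.86` with mm width/height → 1 unit = 1 mm. Flip: y_m = 106.86 − y_svg.

**Shape 1** — `<polygon>` rectangle, stroke `#ff8800` → cut (S807, F1720). Machine vertices: (56.99,65.08) → (109.69,65.08) → (109.69,34.58) → (56.99,34.58) → (56.99,65.08). Closed: final G1 returns to the first vertex.

**Shape 2** — `<polygon>` regular polygon, stroke `#ff8800` → cut (S807, F1720). Machine vertices: (325.08,71.11) → (309.14,66.57) → (299.89,80.32) → (310.12,93.37) → (325.68,87.68) → (325.08,71.11). Closed: final G1 returns to the first vertex.

**Shape 3** — `<polygon>` rectangle, stroke `#ff8800` → cut (S807, F1720). Machine vertices: (145.90,70.84) → (244.66,70.84) → (244.66,59.08) → (145.90,59.08) → (145.90,70.84). Closed: final G1 returns to the first vertex.

**Shape 4** — `<path>` rectangle, stroke `#008000` → score (S625, F1512). Machine vertices: (78.62,98.83) → (210.07,98.83) → (210.07,47.76) → (78.62,47.76) → (78.62,98.83). Closed: final G1 returns to the first vertex.

**Shape 5** — `<polyline>` open polyline, stroke `#008000` → score (S625, F1512). Machine vertices: (308.07,41.67) → (277.76,15.70) → (69.80,50.29) → (25.77,19.91). Open path.

**Shape 6** — `<path>` quadratic bezier, stroke `#ff8800` → cut (S807, F1720). Control points (SVG): P0=(192.10,77.91), P1=(130.23,69.28), P2=(80.24,24.32); sampled at t=k/4. Machine vertices: (192.10,28.95) → (161.91,35.54) → (133.20,46.66) → (105.98,62.33) → (80.24,82.54). Open path.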